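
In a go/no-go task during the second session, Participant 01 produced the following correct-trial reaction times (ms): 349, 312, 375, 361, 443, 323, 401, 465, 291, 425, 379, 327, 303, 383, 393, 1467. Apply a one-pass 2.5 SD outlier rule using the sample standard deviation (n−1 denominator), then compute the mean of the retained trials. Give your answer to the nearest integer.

n = 16, ΣRT = 6997, M = 437.312
Σ(x−M)² = 1168731.44; s = √(1168731.44/15) = 279.133
Cutoffs: 437.312 ± 2.5·279.133 → [-260.5, 1135.1]
Outside: 1467 → excluded.
Retained (n=15): Σ = 5530, mean = 5530/15 = 368.667

369 ms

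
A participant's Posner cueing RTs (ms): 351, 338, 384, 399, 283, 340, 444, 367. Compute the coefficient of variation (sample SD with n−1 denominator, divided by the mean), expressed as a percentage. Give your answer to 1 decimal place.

n = 8, Σ = 2906, M = 363.2500
Σ(x−M)² = 16011.500; s = √(16011.500/7) = 47.8263
CV = 47.8263 / 363.2500 = 0.13166 = 13.166%

13.2%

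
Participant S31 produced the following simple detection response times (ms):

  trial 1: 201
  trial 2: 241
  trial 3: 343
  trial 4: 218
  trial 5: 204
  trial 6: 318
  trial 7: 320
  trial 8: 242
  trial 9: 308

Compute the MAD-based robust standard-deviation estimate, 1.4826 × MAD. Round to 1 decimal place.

60.8 ms

Sorted: 201, 204, 218, 241, 242, 308, 318, 320, 343 → median = 242
|x − 242| sorted: 0, 1, 24, 38, 41, 66, 76, 78, 101 → MAD = 41
Robust SD ≈ 1.4826 × 41 = 60.787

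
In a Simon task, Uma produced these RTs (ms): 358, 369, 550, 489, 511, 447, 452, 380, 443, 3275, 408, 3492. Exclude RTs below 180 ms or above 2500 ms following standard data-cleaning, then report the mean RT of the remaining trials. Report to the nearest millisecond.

441 ms

Excluded: 3275, 3492
Retained (n=10): Σ = 4407
Mean = 4407/10 = 440.7000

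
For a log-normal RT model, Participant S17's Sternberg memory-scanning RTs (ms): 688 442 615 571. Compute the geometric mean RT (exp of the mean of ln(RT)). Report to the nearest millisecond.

572 ms

ln(RT): 6.5338, 6.0913, 6.4216, 6.3474
Mean ln(RT) = 25.3941/4 = 6.34853
Geometric mean = exp(6.34853) = 571.65 ms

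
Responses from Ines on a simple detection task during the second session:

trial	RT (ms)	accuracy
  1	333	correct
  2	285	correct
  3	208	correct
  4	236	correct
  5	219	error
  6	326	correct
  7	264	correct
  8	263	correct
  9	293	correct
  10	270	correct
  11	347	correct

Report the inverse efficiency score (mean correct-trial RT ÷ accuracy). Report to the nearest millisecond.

Correct trials (n=10): 333, 285, 208, 236, 326, 264, 263, 293, 270, 347
Mean correct RT = 2825/10 = 282.5000 ms
Proportion correct = 10/11
IES = 282.5000 / (10/11) = 310.750 ms

311 ms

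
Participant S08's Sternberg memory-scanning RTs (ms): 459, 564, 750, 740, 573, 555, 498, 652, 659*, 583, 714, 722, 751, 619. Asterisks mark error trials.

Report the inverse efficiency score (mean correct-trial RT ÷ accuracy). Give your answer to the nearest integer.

Correct trials (n=13): 459, 564, 750, 740, 573, 555, 498, 652, 583, 714, 722, 751, 619
Mean correct RT = 8180/13 = 629.2308 ms
Proportion correct = 13/14
IES = 629.2308 / (13/14) = 677.633 ms

678 ms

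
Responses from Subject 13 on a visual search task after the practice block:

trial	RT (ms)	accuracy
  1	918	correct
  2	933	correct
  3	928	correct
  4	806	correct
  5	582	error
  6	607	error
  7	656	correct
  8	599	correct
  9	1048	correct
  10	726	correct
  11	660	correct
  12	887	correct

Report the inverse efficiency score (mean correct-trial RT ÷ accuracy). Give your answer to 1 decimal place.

979.3 ms

Correct trials (n=10): 918, 933, 928, 806, 656, 599, 1048, 726, 660, 887
Mean correct RT = 8161/10 = 816.1000 ms
Proportion correct = 10/12
IES = 816.1000 / (10/12) = 979.320 ms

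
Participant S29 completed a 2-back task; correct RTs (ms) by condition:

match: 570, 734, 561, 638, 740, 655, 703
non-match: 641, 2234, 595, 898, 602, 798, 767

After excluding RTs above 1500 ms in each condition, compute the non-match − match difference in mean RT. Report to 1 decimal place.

59.5 ms

non-match: exclude 2234
M(match) = 4601/7 = 657.286
M(non-match) = 4301/6 = 716.833
Difference = 716.833 − 657.286 = 59.548 ms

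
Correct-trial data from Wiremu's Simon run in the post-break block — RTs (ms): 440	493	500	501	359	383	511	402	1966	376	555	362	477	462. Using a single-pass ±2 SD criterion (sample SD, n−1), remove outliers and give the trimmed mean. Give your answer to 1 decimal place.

n = 14, ΣRT = 7787, M = 556.214
Σ(x−M)² = 2191278.36; s = √(2191278.36/13) = 410.560
Cutoffs: 556.214 ± 2·410.560 → [-264.9, 1377.3]
Outside: 1966 → excluded.
Retained (n=13): Σ = 5821, mean = 5821/13 = 447.769

447.8 ms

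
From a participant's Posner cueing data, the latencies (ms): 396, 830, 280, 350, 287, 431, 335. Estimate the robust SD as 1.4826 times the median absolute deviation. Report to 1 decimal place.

93.4 ms

Sorted: 280, 287, 335, 350, 396, 431, 830 → median = 350
|x − 350| sorted: 0, 15, 46, 63, 70, 81, 480 → MAD = 63
Robust SD ≈ 1.4826 × 63 = 93.404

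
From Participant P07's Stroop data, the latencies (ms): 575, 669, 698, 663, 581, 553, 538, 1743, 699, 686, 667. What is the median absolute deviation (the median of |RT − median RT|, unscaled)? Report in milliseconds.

32 ms

Sorted: 538, 553, 575, 581, 663, 667, 669, 686, 698, 699, 1743 → median = 667
|x − 667|: 92, 2, 31, 4, 86, 114, 129, 1076, 32, 19, 0
Sorted deviations: 0, 2, 4, 19, 31, 32, 86, 92, 114, 129, 1076 → MAD = 32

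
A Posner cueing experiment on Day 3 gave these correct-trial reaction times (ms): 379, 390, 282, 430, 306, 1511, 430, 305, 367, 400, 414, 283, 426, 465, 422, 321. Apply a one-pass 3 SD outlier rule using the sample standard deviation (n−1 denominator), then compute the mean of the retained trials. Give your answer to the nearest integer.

n = 16, ΣRT = 7131, M = 445.688
Σ(x−M)² = 1261649.44; s = √(1261649.44/15) = 290.017
Cutoffs: 445.688 ± 3·290.017 → [-424.4, 1315.7]
Outside: 1511 → excluded.
Retained (n=15): Σ = 5620, mean = 5620/15 = 374.667

375 ms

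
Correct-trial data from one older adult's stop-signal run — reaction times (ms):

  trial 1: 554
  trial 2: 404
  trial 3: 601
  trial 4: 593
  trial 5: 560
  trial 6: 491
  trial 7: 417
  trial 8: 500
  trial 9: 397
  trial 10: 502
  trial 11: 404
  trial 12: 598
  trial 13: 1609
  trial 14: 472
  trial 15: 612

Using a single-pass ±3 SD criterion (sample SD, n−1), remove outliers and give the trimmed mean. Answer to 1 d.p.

n = 15, ΣRT = 8714, M = 580.933
Σ(x−M)² = 1215940.93; s = √(1215940.93/14) = 294.708
Cutoffs: 580.933 ± 3·294.708 → [-303.2, 1465.1]
Outside: 1609 → excluded.
Retained (n=14): Σ = 7105, mean = 7105/14 = 507.500

507.5 ms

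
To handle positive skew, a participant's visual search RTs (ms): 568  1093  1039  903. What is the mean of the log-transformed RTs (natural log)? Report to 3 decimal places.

6.773

ln(RT): 6.3421, 6.9967, 6.9460, 6.8057
Σ ln(RT) = 27.0905
Mean = 27.0905/4 = 6.77263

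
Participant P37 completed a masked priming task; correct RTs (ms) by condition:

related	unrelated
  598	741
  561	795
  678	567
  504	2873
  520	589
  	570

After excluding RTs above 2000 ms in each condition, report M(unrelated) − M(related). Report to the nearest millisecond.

80 ms

unrelated: exclude 2873
M(related) = 2861/5 = 572.200
M(unrelated) = 3262/5 = 652.400
Difference = 652.400 − 572.200 = 80.200 ms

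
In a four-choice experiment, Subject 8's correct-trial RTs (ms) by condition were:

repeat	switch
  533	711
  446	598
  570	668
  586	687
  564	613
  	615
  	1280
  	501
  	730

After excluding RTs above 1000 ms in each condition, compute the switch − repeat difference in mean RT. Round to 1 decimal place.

switch: exclude 1280
M(repeat) = 2699/5 = 539.800
M(switch) = 5123/8 = 640.375
Difference = 640.375 − 539.800 = 100.575 ms

100.6 ms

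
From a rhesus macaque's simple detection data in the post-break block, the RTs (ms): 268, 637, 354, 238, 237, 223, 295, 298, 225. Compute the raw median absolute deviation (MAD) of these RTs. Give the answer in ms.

Sorted: 223, 225, 237, 238, 268, 295, 298, 354, 637 → median = 268
|x − 268|: 0, 369, 86, 30, 31, 45, 27, 30, 43
Sorted deviations: 0, 27, 30, 30, 31, 43, 45, 86, 369 → MAD = 31

31 ms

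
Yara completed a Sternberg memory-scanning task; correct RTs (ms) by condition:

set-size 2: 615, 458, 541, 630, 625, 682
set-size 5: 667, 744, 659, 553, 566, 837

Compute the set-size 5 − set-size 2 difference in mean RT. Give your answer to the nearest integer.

79 ms

M(set-size 2) = 3551/6 = 591.833
M(set-size 5) = 4026/6 = 671.000
Difference = 671.000 − 591.833 = 79.167 ms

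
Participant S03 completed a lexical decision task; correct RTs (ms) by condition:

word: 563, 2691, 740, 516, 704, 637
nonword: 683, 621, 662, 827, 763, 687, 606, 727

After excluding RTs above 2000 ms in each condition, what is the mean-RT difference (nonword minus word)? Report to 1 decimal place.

65.0 ms

word: exclude 2691
M(word) = 3160/5 = 632.000
M(nonword) = 5576/8 = 697.000
Difference = 697.000 − 632.000 = 65.000 ms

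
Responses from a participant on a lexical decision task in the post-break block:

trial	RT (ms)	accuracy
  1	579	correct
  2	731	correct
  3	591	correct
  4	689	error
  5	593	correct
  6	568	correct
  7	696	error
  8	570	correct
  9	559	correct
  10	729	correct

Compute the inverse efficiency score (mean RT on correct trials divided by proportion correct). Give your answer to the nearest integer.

769 ms

Correct trials (n=8): 579, 731, 591, 593, 568, 570, 559, 729
Mean correct RT = 4920/8 = 615.0000 ms
Proportion correct = 8/10
IES = 615.0000 / (8/10) = 768.750 ms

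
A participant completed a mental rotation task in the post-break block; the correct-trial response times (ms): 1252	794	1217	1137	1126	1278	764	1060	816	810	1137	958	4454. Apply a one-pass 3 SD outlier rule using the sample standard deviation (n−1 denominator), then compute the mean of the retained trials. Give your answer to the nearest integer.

n = 13, ΣRT = 16803, M = 1292.538
Σ(x−M)² = 11232335.23; s = √(11232335.23/12) = 967.485
Cutoffs: 1292.538 ± 3·967.485 → [-1609.9, 4195.0]
Outside: 4454 → excluded.
Retained (n=12): Σ = 12349, mean = 12349/12 = 1029.083

1029 ms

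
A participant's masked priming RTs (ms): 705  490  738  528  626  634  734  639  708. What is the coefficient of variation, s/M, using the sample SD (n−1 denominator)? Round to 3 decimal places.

n = 9, Σ = 5802, M = 644.6667
Σ(x−M)² = 62370.000; s = √(62370.000/8) = 88.2964
CV = 88.2964 / 644.6667 = 0.13696

0.137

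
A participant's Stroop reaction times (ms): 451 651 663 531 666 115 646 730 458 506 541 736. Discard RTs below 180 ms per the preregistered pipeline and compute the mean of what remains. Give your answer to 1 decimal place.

Excluded: 115
Retained (n=11): Σ = 6579
Mean = 6579/11 = 598.0909

598.1 ms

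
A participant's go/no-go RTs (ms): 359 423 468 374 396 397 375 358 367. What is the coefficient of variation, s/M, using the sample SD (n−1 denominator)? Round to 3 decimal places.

0.092

n = 9, Σ = 3517, M = 390.7778
Σ(x−M)² = 10247.556; s = √(10247.556/8) = 35.7903
CV = 35.7903 / 390.7778 = 0.09159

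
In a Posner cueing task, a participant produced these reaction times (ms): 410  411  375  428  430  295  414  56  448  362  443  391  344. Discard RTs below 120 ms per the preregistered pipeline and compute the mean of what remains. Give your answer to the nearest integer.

396 ms

Excluded: 56
Retained (n=12): Σ = 4751
Mean = 4751/12 = 395.9167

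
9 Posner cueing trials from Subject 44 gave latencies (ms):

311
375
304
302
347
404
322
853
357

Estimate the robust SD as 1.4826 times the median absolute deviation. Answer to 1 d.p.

53.4 ms

Sorted: 302, 304, 311, 322, 347, 357, 375, 404, 853 → median = 347
|x − 347| sorted: 0, 10, 25, 28, 36, 43, 45, 57, 506 → MAD = 36
Robust SD ≈ 1.4826 × 36 = 53.374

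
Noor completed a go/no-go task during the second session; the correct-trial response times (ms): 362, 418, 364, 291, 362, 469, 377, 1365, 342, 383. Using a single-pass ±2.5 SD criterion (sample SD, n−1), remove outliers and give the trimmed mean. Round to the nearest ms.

n = 10, ΣRT = 4733, M = 473.300
Σ(x−M)² = 902828.10; s = √(902828.10/9) = 316.724
Cutoffs: 473.300 ± 2.5·316.724 → [-318.5, 1265.1]
Outside: 1365 → excluded.
Retained (n=9): Σ = 3368, mean = 3368/9 = 374.222

374 ms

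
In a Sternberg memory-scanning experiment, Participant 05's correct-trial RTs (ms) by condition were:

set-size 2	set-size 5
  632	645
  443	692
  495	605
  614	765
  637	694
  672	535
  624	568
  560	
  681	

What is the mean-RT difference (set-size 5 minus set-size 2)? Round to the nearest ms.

48 ms

M(set-size 2) = 5358/9 = 595.333
M(set-size 5) = 4504/7 = 643.429
Difference = 643.429 − 595.333 = 48.095 ms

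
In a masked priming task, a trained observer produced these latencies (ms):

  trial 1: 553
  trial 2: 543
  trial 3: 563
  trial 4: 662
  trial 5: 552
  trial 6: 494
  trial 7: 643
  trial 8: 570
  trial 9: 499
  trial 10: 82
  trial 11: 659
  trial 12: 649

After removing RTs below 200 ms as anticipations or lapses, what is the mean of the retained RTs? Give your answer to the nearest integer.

581 ms

Excluded: 82
Retained (n=11): Σ = 6387
Mean = 6387/11 = 580.6364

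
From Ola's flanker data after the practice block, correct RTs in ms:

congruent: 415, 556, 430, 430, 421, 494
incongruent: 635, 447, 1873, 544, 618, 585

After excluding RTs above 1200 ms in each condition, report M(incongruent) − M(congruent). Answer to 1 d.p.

108.1 ms

incongruent: exclude 1873
M(congruent) = 2746/6 = 457.667
M(incongruent) = 2829/5 = 565.800
Difference = 565.800 − 457.667 = 108.133 ms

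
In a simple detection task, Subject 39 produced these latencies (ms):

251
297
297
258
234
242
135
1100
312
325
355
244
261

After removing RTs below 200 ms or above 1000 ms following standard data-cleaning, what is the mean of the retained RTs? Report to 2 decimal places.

279.64 ms

Excluded: 135, 1100
Retained (n=11): Σ = 3076
Mean = 3076/11 = 279.6364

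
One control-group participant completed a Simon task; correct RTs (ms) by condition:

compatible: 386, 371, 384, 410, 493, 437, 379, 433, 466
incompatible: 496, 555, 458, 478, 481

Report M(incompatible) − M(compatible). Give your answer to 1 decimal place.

M(compatible) = 3759/9 = 417.667
M(incompatible) = 2468/5 = 493.600
Difference = 493.600 − 417.667 = 75.933 ms

75.9 ms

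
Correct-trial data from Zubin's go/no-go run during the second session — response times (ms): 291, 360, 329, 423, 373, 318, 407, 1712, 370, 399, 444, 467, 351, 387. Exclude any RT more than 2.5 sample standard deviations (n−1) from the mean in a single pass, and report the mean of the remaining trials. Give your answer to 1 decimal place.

378.4 ms

n = 14, ΣRT = 6631, M = 473.643
Σ(x−M)² = 1681867.21; s = √(1681867.21/13) = 359.687
Cutoffs: 473.643 ± 2.5·359.687 → [-425.6, 1372.9]
Outside: 1712 → excluded.
Retained (n=13): Σ = 4919, mean = 4919/13 = 378.385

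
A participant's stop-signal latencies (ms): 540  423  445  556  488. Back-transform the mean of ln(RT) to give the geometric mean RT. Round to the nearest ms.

ln(RT): 6.2916, 6.0474, 6.0981, 6.3208, 6.1903
Mean ln(RT) = 30.9481/5 = 6.18962
Geometric mean = exp(6.18962) = 487.66 ms

488 ms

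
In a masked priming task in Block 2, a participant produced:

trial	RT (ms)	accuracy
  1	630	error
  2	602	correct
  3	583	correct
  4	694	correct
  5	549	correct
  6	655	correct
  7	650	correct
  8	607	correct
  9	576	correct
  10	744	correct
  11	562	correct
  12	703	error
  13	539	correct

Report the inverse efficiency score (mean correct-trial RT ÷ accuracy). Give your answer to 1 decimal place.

Correct trials (n=11): 602, 583, 694, 549, 655, 650, 607, 576, 744, 562, 539
Mean correct RT = 6761/11 = 614.6364 ms
Proportion correct = 11/13
IES = 614.6364 / (11/13) = 726.388 ms

726.4 ms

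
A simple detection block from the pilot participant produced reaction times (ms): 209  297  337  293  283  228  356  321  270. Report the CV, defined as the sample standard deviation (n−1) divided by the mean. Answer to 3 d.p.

n = 9, Σ = 2594, M = 288.2222
Σ(x−M)² = 18409.556; s = √(18409.556/8) = 47.9708
CV = 47.9708 / 288.2222 = 0.16644

0.166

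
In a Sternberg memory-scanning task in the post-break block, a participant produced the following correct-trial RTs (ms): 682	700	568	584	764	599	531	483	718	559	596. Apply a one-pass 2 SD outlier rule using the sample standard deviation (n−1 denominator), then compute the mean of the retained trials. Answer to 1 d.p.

n = 11, ΣRT = 6784, M = 616.727
Σ(x−M)² = 75894.18; s = √(75894.18/10) = 87.117
Cutoffs: 616.727 ± 2·87.117 → [442.5, 791.0]
No RTs fall outside the cutoffs; all 11 retained. Mean = 6784/11 = 616.727

616.7 ms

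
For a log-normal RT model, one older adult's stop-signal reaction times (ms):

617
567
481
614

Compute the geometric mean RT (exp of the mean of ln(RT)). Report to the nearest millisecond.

ln(RT): 6.4249, 6.3404, 6.1759, 6.4200
Mean ln(RT) = 25.3611/4 = 6.34027
Geometric mean = exp(6.34027) = 566.95 ms

567 ms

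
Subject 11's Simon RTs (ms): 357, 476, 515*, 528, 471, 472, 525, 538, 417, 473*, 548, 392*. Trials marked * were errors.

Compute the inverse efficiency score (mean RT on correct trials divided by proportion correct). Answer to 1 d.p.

641.8 ms

Correct trials (n=9): 357, 476, 528, 471, 472, 525, 538, 417, 548
Mean correct RT = 4332/9 = 481.3333 ms
Proportion correct = 9/12
IES = 481.3333 / (9/12) = 641.778 ms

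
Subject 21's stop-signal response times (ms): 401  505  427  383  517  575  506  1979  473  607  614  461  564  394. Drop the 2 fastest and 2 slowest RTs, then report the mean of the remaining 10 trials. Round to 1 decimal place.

503.6 ms

Sorted: 383, 394, 401, 427, 461, 473, 505, 506, 517, 564, 575, 607, 614, 1979
Drop lowest 2 (383, 394) and highest 2 (614, 1979)
Remaining (n=10): Σ = 5036, mean = 5036/10 = 503.600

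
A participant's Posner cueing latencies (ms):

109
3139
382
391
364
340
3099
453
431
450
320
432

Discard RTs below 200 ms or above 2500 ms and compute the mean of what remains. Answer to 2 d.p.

Excluded: 109, 3099, 3139
Retained (n=9): Σ = 3563
Mean = 3563/9 = 395.8889

395.89 ms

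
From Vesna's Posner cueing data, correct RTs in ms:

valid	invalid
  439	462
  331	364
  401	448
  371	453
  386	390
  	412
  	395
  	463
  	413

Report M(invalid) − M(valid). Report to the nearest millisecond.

37 ms

M(valid) = 1928/5 = 385.600
M(invalid) = 3800/9 = 422.222
Difference = 422.222 − 385.600 = 36.622 ms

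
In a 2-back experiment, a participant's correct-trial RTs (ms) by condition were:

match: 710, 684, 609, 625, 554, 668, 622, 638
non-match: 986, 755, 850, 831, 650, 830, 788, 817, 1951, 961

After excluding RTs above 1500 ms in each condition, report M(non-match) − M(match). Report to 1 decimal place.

191.0 ms

non-match: exclude 1951
M(match) = 5110/8 = 638.750
M(non-match) = 7468/9 = 829.778
Difference = 829.778 − 638.750 = 191.028 ms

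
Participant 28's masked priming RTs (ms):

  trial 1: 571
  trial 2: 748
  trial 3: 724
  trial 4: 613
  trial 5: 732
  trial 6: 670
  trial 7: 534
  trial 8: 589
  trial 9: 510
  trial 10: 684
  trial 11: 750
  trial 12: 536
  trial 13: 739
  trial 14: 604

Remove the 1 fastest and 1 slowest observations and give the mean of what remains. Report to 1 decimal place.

Sorted: 510, 534, 536, 571, 589, 604, 613, 670, 684, 724, 732, 739, 748, 750
Drop lowest 1 (510) and highest 1 (750)
Remaining (n=12): Σ = 7744, mean = 7744/12 = 645.333

645.3 ms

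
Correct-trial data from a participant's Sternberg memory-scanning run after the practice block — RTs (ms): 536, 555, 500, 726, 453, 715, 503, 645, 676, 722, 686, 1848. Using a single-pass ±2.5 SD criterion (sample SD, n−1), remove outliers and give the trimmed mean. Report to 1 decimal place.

610.6 ms

n = 12, ΣRT = 8565, M = 713.750
Σ(x−M)² = 1508556.25; s = √(1508556.25/11) = 370.326
Cutoffs: 713.750 ± 2.5·370.326 → [-212.1, 1639.6]
Outside: 1848 → excluded.
Retained (n=11): Σ = 6717, mean = 6717/11 = 610.636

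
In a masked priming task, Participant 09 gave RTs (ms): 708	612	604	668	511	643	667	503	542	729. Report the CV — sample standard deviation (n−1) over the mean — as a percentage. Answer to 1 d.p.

n = 10, Σ = 6187, M = 618.7000
Σ(x−M)² = 56624.100; s = √(56624.100/9) = 79.3194
CV = 79.3194 / 618.7000 = 0.12820 = 12.820%

12.8%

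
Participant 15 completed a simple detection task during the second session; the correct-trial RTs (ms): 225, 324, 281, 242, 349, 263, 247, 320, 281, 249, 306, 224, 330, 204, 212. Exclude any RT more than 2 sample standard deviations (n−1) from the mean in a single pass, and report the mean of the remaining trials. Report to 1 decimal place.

n = 15, ΣRT = 4057, M = 270.467
Σ(x−M)² = 30455.73; s = √(30455.73/14) = 46.641
Cutoffs: 270.467 ± 2·46.641 → [177.2, 363.7]
No RTs fall outside the cutoffs; all 15 retained. Mean = 4057/15 = 270.467

270.5 ms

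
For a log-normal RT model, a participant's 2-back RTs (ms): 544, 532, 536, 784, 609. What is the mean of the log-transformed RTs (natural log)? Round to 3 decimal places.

ln(RT): 6.2989, 6.2766, 6.2841, 6.6644, 6.4118
Σ ln(RT) = 31.9360
Mean = 31.9360/5 = 6.38719

6.387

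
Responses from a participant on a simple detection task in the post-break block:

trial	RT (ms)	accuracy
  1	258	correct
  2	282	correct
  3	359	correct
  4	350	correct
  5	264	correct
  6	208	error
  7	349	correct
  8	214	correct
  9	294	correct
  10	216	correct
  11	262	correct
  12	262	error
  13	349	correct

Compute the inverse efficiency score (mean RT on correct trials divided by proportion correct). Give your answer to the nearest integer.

343 ms

Correct trials (n=11): 258, 282, 359, 350, 264, 349, 214, 294, 216, 262, 349
Mean correct RT = 3197/11 = 290.6364 ms
Proportion correct = 11/13
IES = 290.6364 / (11/13) = 343.479 ms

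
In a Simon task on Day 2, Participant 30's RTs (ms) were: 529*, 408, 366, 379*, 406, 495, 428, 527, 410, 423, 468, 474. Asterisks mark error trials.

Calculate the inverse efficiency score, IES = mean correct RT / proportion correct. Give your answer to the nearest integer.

Correct trials (n=10): 408, 366, 406, 495, 428, 527, 410, 423, 468, 474
Mean correct RT = 4405/10 = 440.5000 ms
Proportion correct = 10/12
IES = 440.5000 / (10/12) = 528.600 ms

529 ms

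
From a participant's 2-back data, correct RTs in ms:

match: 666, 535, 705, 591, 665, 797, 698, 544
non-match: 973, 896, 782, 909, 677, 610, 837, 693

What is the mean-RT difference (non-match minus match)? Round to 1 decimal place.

M(match) = 5201/8 = 650.125
M(non-match) = 6377/8 = 797.125
Difference = 797.125 − 650.125 = 147.000 ms

147.0 ms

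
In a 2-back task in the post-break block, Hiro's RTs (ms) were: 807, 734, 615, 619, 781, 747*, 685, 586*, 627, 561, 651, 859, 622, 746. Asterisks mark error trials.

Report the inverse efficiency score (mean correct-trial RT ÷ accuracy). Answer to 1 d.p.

807.6 ms

Correct trials (n=12): 807, 734, 615, 619, 781, 685, 627, 561, 651, 859, 622, 746
Mean correct RT = 8307/12 = 692.2500 ms
Proportion correct = 12/14
IES = 692.2500 / (12/14) = 807.625 ms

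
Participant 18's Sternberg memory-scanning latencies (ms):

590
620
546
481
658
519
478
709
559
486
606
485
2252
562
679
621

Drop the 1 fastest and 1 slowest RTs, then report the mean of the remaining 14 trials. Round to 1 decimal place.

580.1 ms

Sorted: 478, 481, 485, 486, 519, 546, 559, 562, 590, 606, 620, 621, 658, 679, 709, 2252
Drop lowest 1 (478) and highest 1 (2252)
Remaining (n=14): Σ = 8121, mean = 8121/14 = 580.071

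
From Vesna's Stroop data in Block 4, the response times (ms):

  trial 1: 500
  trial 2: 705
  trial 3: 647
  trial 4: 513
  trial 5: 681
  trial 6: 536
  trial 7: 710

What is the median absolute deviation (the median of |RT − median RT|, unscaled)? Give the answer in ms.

Sorted: 500, 513, 536, 647, 681, 705, 710 → median = 647
|x − 647|: 147, 58, 0, 134, 34, 111, 63
Sorted deviations: 0, 34, 58, 63, 111, 134, 147 → MAD = 63

63 ms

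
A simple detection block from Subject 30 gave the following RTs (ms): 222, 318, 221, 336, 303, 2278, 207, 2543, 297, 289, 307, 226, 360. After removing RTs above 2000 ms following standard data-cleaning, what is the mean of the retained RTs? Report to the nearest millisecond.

Excluded: 2278, 2543
Retained (n=11): Σ = 3086
Mean = 3086/11 = 280.5455

281 ms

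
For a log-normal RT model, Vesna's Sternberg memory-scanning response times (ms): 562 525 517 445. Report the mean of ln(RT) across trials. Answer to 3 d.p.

6.235

ln(RT): 6.3315, 6.2634, 6.2480, 6.0981
Σ ln(RT) = 24.9410
Mean = 24.9410/4 = 6.23525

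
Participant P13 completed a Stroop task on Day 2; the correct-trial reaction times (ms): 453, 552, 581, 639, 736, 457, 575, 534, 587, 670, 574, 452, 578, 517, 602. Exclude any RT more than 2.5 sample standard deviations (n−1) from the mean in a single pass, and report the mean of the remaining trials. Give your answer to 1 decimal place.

n = 15, ΣRT = 8507, M = 567.133
Σ(x−M)² = 88543.73; s = √(88543.73/14) = 79.527
Cutoffs: 567.133 ± 2.5·79.527 → [368.3, 766.0]
No RTs fall outside the cutoffs; all 15 retained. Mean = 8507/15 = 567.133

567.1 ms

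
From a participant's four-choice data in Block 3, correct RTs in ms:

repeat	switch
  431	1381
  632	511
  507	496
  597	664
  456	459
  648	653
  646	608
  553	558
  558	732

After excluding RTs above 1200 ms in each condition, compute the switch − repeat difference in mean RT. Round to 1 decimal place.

switch: exclude 1381
M(repeat) = 5028/9 = 558.667
M(switch) = 4681/8 = 585.125
Difference = 585.125 − 558.667 = 26.458 ms

26.5 ms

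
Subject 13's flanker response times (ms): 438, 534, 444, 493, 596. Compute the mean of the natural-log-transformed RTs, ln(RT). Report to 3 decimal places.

6.210

ln(RT): 6.0822, 6.2804, 6.0958, 6.2005, 6.3902
Σ ln(RT) = 31.0492
Mean = 31.0492/5 = 6.20984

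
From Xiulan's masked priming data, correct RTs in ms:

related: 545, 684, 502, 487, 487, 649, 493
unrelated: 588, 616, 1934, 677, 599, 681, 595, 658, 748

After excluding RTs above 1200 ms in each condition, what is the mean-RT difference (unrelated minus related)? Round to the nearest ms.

96 ms

unrelated: exclude 1934
M(related) = 3847/7 = 549.571
M(unrelated) = 5162/8 = 645.250
Difference = 645.250 − 549.571 = 95.679 ms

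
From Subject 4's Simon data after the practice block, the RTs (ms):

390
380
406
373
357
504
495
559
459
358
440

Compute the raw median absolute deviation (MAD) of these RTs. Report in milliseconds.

Sorted: 357, 358, 373, 380, 390, 406, 440, 459, 495, 504, 559 → median = 406
|x − 406|: 16, 26, 0, 33, 49, 98, 89, 153, 53, 48, 34
Sorted deviations: 0, 16, 26, 33, 34, 48, 49, 53, 89, 98, 153 → MAD = 48

48 ms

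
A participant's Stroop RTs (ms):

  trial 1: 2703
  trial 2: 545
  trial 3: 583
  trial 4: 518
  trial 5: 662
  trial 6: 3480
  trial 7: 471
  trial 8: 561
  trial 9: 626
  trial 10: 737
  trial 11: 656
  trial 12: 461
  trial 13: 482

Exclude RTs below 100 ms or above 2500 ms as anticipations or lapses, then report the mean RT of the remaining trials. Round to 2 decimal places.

Excluded: 2703, 3480
Retained (n=11): Σ = 6302
Mean = 6302/11 = 572.9091

572.91 ms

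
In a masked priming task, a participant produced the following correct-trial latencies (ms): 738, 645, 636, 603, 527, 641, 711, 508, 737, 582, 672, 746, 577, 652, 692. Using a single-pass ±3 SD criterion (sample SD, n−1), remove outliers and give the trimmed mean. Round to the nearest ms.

644 ms

n = 15, ΣRT = 9667, M = 644.467
Σ(x−M)² = 77799.73; s = √(77799.73/14) = 74.546
Cutoffs: 644.467 ± 3·74.546 → [420.8, 868.1]
No RTs fall outside the cutoffs; all 15 retained. Mean = 9667/15 = 644.467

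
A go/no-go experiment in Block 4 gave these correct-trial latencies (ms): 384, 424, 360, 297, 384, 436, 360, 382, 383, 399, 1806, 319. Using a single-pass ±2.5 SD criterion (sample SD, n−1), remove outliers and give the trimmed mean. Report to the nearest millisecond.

n = 12, ΣRT = 5934, M = 494.500
Σ(x−M)² = 1893041.00; s = √(1893041.00/11) = 414.843
Cutoffs: 494.500 ± 2.5·414.843 → [-542.6, 1531.6]
Outside: 1806 → excluded.
Retained (n=11): Σ = 4128, mean = 4128/11 = 375.273

375 ms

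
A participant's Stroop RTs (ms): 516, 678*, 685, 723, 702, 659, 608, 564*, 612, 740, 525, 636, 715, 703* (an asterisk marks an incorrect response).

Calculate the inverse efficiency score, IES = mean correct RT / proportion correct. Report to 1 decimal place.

Correct trials (n=11): 516, 685, 723, 702, 659, 608, 612, 740, 525, 636, 715
Mean correct RT = 7121/11 = 647.3636 ms
Proportion correct = 11/14
IES = 647.3636 / (11/14) = 823.917 ms

823.9 ms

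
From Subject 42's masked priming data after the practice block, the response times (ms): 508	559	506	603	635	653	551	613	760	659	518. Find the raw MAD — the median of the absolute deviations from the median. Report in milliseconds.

Sorted: 506, 508, 518, 551, 559, 603, 613, 635, 653, 659, 760 → median = 603
|x − 603|: 95, 44, 97, 0, 32, 50, 52, 10, 157, 56, 85
Sorted deviations: 0, 10, 32, 44, 50, 52, 56, 85, 95, 97, 157 → MAD = 52

52 ms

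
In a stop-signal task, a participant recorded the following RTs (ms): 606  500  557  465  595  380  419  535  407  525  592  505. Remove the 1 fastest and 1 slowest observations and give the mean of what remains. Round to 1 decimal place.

Sorted: 380, 407, 419, 465, 500, 505, 525, 535, 557, 592, 595, 606
Drop lowest 1 (380) and highest 1 (606)
Remaining (n=10): Σ = 5100, mean = 5100/10 = 510.000

510.0 ms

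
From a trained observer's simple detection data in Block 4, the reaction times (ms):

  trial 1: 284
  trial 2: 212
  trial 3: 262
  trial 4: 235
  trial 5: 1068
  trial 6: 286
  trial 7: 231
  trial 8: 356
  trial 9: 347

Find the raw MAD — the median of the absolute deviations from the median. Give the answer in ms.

53 ms

Sorted: 212, 231, 235, 262, 284, 286, 347, 356, 1068 → median = 284
|x − 284|: 0, 72, 22, 49, 784, 2, 53, 72, 63
Sorted deviations: 0, 2, 22, 49, 53, 63, 72, 72, 784 → MAD = 53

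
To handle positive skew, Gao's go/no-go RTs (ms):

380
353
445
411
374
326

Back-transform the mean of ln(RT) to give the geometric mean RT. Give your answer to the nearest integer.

380 ms

ln(RT): 5.9402, 5.8665, 6.0981, 6.0186, 5.9243, 5.7869
Mean ln(RT) = 35.6345/6 = 5.93908
Geometric mean = exp(5.93908) = 379.58 ms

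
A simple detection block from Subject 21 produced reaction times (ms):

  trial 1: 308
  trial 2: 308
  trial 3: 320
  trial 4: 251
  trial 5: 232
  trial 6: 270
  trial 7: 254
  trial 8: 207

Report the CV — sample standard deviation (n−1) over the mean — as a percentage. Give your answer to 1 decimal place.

15.0%

n = 8, Σ = 2150, M = 268.7500
Σ(x−M)² = 11405.500; s = √(11405.500/7) = 40.3653
CV = 40.3653 / 268.7500 = 0.15020 = 15.020%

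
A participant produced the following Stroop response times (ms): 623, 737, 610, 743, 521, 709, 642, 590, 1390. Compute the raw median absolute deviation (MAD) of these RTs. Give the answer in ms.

67 ms

Sorted: 521, 590, 610, 623, 642, 709, 737, 743, 1390 → median = 642
|x − 642|: 19, 95, 32, 101, 121, 67, 0, 52, 748
Sorted deviations: 0, 19, 32, 52, 67, 95, 101, 121, 748 → MAD = 67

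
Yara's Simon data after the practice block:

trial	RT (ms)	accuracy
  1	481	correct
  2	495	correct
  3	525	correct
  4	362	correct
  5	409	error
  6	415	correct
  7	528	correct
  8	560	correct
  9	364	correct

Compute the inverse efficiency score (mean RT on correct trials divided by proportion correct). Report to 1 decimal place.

Correct trials (n=8): 481, 495, 525, 362, 415, 528, 560, 364
Mean correct RT = 3730/8 = 466.2500 ms
Proportion correct = 8/9
IES = 466.2500 / (8/9) = 524.531 ms

524.5 ms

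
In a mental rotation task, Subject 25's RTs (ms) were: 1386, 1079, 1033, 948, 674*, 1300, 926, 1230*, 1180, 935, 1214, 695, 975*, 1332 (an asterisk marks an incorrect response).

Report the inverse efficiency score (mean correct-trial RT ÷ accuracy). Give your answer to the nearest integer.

1392 ms

Correct trials (n=11): 1386, 1079, 1033, 948, 1300, 926, 1180, 935, 1214, 695, 1332
Mean correct RT = 12028/11 = 1093.4545 ms
Proportion correct = 11/14
IES = 1093.4545 / (11/14) = 1391.669 ms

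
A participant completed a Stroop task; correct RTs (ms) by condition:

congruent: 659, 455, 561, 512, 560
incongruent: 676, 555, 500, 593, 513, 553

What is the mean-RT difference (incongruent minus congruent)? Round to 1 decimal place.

M(congruent) = 2747/5 = 549.400
M(incongruent) = 3390/6 = 565.000
Difference = 565.000 − 549.400 = 15.600 ms

15.6 ms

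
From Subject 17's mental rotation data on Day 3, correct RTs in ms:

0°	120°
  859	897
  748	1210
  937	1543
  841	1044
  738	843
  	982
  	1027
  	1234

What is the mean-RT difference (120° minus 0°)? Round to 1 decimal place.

M(0°) = 4123/5 = 824.600
M(120°) = 8780/8 = 1097.500
Difference = 1097.500 − 824.600 = 272.900 ms

272.9 ms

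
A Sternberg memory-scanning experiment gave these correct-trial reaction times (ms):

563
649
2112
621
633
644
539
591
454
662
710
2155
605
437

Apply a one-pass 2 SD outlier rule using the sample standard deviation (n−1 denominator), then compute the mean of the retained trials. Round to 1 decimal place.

n = 14, ΣRT = 11375, M = 812.500
Σ(x−M)² = 4146873.50; s = √(4146873.50/13) = 564.792
Cutoffs: 812.500 ± 2·564.792 → [-317.1, 1942.1]
Outside: 2112, 2155 → excluded.
Retained (n=12): Σ = 7108, mean = 7108/12 = 592.333

592.3 ms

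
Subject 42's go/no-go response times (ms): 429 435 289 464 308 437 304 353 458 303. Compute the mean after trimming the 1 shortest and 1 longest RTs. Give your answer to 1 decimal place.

Sorted: 289, 303, 304, 308, 353, 429, 435, 437, 458, 464
Drop lowest 1 (289) and highest 1 (464)
Remaining (n=8): Σ = 3027, mean = 3027/8 = 378.375

378.4 ms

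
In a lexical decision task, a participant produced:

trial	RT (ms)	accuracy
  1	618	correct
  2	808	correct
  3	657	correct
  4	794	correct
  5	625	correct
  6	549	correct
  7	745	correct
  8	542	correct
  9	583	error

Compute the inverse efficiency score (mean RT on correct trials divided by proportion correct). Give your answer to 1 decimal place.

750.7 ms

Correct trials (n=8): 618, 808, 657, 794, 625, 549, 745, 542
Mean correct RT = 5338/8 = 667.2500 ms
Proportion correct = 8/9
IES = 667.2500 / (8/9) = 750.656 ms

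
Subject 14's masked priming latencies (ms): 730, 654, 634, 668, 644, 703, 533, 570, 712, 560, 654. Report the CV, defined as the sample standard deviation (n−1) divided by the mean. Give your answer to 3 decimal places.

0.100

n = 11, Σ = 7062, M = 642.0000
Σ(x−M)² = 41186.000; s = √(41186.000/10) = 64.1763
CV = 64.1763 / 642.0000 = 0.09996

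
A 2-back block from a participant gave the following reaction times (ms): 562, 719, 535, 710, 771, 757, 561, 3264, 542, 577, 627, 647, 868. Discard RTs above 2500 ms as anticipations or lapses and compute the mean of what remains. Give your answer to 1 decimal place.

656.3 ms

Excluded: 3264
Retained (n=12): Σ = 7876
Mean = 7876/12 = 656.3333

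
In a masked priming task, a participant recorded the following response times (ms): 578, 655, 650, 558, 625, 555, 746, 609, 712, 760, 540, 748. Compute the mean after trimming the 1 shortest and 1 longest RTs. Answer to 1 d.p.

643.6 ms

Sorted: 540, 555, 558, 578, 609, 625, 650, 655, 712, 746, 748, 760
Drop lowest 1 (540) and highest 1 (760)
Remaining (n=10): Σ = 6436, mean = 6436/10 = 643.600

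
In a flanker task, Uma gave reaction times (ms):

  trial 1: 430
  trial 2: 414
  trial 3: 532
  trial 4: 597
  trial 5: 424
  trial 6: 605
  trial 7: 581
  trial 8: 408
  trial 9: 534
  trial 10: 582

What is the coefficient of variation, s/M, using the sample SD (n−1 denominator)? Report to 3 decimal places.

0.162

n = 10, Σ = 5107, M = 510.7000
Σ(x−M)² = 61290.100; s = √(61290.100/9) = 82.5228
CV = 82.5228 / 510.7000 = 0.16159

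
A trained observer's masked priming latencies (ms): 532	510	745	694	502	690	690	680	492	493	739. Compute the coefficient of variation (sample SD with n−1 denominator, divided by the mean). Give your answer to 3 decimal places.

n = 11, Σ = 6767, M = 615.1818
Σ(x−M)² = 114687.636; s = √(114687.636/10) = 107.0923
CV = 107.0923 / 615.1818 = 0.17408

0.174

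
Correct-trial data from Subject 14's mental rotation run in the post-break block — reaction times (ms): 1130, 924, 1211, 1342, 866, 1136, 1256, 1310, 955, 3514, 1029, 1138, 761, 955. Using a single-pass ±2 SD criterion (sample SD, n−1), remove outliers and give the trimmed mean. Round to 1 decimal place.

n = 14, ΣRT = 17527, M = 1251.929
Σ(x−M)² = 5894948.93; s = √(5894948.93/13) = 673.393
Cutoffs: 1251.929 ± 2·673.393 → [-94.9, 2598.7]
Outside: 3514 → excluded.
Retained (n=13): Σ = 14013, mean = 14013/13 = 1077.923

1077.9 ms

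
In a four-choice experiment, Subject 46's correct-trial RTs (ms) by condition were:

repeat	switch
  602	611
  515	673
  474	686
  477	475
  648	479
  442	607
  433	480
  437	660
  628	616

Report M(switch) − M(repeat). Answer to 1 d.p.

M(repeat) = 4656/9 = 517.333
M(switch) = 5287/9 = 587.444
Difference = 587.444 − 517.333 = 70.111 ms

70.1 ms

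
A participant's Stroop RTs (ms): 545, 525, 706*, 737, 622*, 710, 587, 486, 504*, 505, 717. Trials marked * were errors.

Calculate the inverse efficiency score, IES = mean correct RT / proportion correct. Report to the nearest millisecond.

Correct trials (n=8): 545, 525, 737, 710, 587, 486, 505, 717
Mean correct RT = 4812/8 = 601.5000 ms
Proportion correct = 8/11
IES = 601.5000 / (8/11) = 827.062 ms

827 ms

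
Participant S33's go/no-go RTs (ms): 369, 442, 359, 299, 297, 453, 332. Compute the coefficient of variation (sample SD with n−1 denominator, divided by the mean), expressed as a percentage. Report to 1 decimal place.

17.3%

n = 7, Σ = 2551, M = 364.4286
Σ(x−M)² = 23791.714; s = √(23791.714/6) = 62.9705
CV = 62.9705 / 364.4286 = 0.17279 = 17.279%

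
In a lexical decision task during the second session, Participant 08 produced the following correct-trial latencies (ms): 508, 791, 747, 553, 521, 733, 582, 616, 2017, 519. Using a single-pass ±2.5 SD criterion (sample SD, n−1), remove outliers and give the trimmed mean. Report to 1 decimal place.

n = 10, ΣRT = 7587, M = 758.700
Σ(x−M)² = 1855866.10; s = √(1855866.10/9) = 454.101
Cutoffs: 758.700 ± 2.5·454.101 → [-376.6, 1894.0]
Outside: 2017 → excluded.
Retained (n=9): Σ = 5570, mean = 5570/9 = 618.889

618.9 ms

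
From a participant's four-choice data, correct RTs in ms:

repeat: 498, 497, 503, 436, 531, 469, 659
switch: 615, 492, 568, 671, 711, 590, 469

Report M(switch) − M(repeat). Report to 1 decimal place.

M(repeat) = 3593/7 = 513.286
M(switch) = 4116/7 = 588.000
Difference = 588.000 − 513.286 = 74.714 ms

74.7 ms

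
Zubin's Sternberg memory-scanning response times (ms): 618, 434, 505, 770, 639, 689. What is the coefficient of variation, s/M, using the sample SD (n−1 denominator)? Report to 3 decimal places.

n = 6, Σ = 3655, M = 609.1667
Σ(x−M)² = 74742.833; s = √(74742.833/5) = 122.2643
CV = 122.2643 / 609.1667 = 0.20071

0.201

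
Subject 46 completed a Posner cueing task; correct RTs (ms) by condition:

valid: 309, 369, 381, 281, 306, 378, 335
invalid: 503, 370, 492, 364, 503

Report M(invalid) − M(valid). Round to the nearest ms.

M(valid) = 2359/7 = 337.000
M(invalid) = 2232/5 = 446.400
Difference = 446.400 − 337.000 = 109.400 ms

109 ms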